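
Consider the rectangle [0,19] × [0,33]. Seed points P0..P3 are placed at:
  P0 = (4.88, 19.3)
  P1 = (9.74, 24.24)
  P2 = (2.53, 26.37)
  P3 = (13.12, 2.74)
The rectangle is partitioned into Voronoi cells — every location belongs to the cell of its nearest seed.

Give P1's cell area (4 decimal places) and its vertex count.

Area of P1's cell: 194.3924 (5 vertices)

1. box [0,19]×[0,33]: [(0, 0) (19, 0) (19, 33) (0, 33)]
2. ⊥bis P1·P0 via (7.31,21.77): [(0, 28.9616) (19, 10.2693) (19, 33) (0, 33)]  |A|=254.3062
3. ⊥bis P1·P2 via (6.135,25.305): [(5.5904, 23.4617) (19, 10.2693) (19, 33) (8.4083, 33)]  |A|=202.9176
4. ⊥bis P1·P3 via (11.43,13.49): [(5.5904, 23.4617) (15.1344, 14.0724) (19, 14.6801) (19, 33) (8.4083, 33)]  |A|=194.3924
5. canonical 5-gon: [(5.5904, 23.4617) (15.1344, 14.0724) (19, 14.6801) (19, 33) (8.4083, 33)]
6. shoelace: 194.3924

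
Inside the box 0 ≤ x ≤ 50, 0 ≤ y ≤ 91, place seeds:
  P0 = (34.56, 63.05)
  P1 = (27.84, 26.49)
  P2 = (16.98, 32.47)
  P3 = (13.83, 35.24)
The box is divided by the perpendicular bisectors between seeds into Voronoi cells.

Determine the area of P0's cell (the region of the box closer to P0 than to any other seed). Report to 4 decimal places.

Area of P0's cell: 2006.0678

1. box [0,50]×[0,91]: [(0, 0) (50, 0) (50, 91) (0, 91)]
2. ⊥bis P0·P1 via (31.2,44.77): [(0, 50.5048) (50, 41.3144) (50, 91) (0, 91)]  |A|=2254.5197
3. ⊥bis P0·P2 via (25.77,47.76): [(0, 62.5748) (30.8634, 44.8319) (50, 41.3144) (50, 91) (0, 91)]  |A|=2068.2588
4. ⊥bis P0·P3 via (24.195,49.145): [(0, 67.1803) (27.0071, 47.0488) (30.8634, 44.8319) (50, 41.3144) (50, 91) (0, 91)]  |A|=2006.0678
5. canonical 6-gon: [(0, 67.1803) (27.0071, 47.0488) (30.8634, 44.8319) (50, 41.3144) (50, 91) (0, 91)]
6. shoelace: 2006.0678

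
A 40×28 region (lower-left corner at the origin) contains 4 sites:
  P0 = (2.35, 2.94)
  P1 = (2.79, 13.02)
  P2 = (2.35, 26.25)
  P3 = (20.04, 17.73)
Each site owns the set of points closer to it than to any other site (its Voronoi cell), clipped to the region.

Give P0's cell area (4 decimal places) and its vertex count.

Area of P0's cell: 129.2706 (4 vertices)

1. box [0,40]×[0,28]: [(0, 0) (40, 0) (40, 28) (0, 28)]
2. ⊥bis P0·P1 via (2.57,7.98): [(0, 8.0922) (0, 0) (40, 0) (40, 6.3462)]  |A|=288.7667
3. ⊥bis P0·P2 via (2.35,14.595): [(0, 8.0922) (0, 0) (40, 0) (40, 6.3462)]  |A|=288.7667
4. ⊥bis P0·P3 via (11.195,10.335): [(13.5652, 7.5001) (0, 8.0922) (0, 0) (19.8357, 0)]  |A|=129.2706
5. canonical 4-gon: [(13.5652, 7.5001) (0, 8.0922) (0, 0) (19.8357, 0)]
6. shoelace: 129.2706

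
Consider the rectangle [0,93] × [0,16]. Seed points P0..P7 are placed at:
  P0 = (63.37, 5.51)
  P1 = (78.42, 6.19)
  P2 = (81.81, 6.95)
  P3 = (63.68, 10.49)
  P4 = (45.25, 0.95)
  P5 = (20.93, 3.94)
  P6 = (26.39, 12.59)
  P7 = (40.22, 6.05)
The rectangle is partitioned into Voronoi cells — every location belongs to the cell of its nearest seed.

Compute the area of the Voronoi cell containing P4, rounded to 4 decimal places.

Area of P4's cell: 98.6390

1. box [0,93]×[0,16]: [(0, 0) (93, 0) (93, 16) (0, 16)]
2. ⊥bis P4·P0 via (54.31,3.23): [(0, 0) (55.1228, 0) (51.0964, 16) (0, 16)]  |A|=849.7536
3. ⊥bis P4·P1 via (61.835,3.57): [(0, 0) (55.1228, 0) (51.0964, 16) (0, 16)]  |A|=849.7536
4. ⊥bis P4·P2 via (63.53,3.95): [(0, 0) (55.1228, 0) (51.0964, 16) (0, 16)]  |A|=849.7536
5. ⊥bis P4·P3 via (54.465,5.72): [(0, 0) (55.1228, 0) (52.9438, 8.6587) (49.1437, 16) (0, 16)]  |A|=842.5862
6. ⊥bis P4·P5 via (33.09,2.445): [(32.7894, 0) (55.1228, 0) (52.9438, 8.6587) (49.1437, 16) (34.7565, 16)]  |A|=302.2189
7. ⊥bis P4·P6 via (35.82,6.77): [(33.0749, 2.3222) (32.7894, 0) (55.1228, 0) (52.9438, 8.6587) (49.1437, 16) (41.5166, 16)]  |A|=255.9875
8. ⊥bis P4·P7 via (42.735,3.5): [(39.1863, 0) (55.1228, 0) (52.9438, 8.6587) (51.2612, 11.9092)]  |A|=98.639
9. canonical 4-gon: [(39.1863, 0) (55.1228, 0) (52.9438, 8.6587) (51.2612, 11.9092)]
10. shoelace: 98.639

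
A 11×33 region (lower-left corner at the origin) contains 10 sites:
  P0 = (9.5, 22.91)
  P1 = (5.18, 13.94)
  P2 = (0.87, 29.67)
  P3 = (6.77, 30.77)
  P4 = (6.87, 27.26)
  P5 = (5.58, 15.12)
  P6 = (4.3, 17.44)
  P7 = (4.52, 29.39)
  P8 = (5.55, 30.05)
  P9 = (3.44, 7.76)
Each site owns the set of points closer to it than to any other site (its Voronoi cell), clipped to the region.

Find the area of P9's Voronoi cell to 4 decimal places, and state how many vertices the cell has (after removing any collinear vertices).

1. box [0,11]×[0,33]: [(0, 0) (11, 0) (11, 33) (0, 33)]
2. ⊥bis P9·P0 via (6.47,15.335): [(0, 17.923) (0, 0) (11, 0) (11, 13.523)]  |A|=172.953
3. ⊥bis P9·P1 via (4.31,10.85): [(0, 12.0635) (0, 0) (11, 0) (11, 8.9664)]  |A|=115.6645
4. ⊥bis P9·P2 via (2.155,18.715): [(0, 12.0635) (0, 0) (11, 0) (11, 8.9664)]  |A|=115.6645
5. ⊥bis P9·P3 via (5.105,19.265): [(0, 12.0635) (0, 0) (11, 0) (11, 8.9664)]  |A|=115.6645
6. ⊥bis P9·P4 via (5.155,17.51): [(0, 12.0635) (0, 0) (11, 0) (11, 8.9664)]  |A|=115.6645
7. ⊥bis P9·P5 via (4.51,11.44): [(0, 12.0635) (0, 0) (11, 0) (11, 8.9664)]  |A|=115.6645
8. ⊥bis P9·P6 via (3.87,12.6): [(0, 12.0635) (0, 0) (11, 0) (11, 8.9664)]  |A|=115.6645
9. ⊥bis P9·P7 via (3.98,18.575): [(0, 12.0635) (0, 0) (11, 0) (11, 8.9664)]  |A|=115.6645
10. ⊥bis P9·P8 via (4.495,18.905): [(0, 12.0635) (0, 0) (11, 0) (11, 8.9664)]  |A|=115.6645
11. canonical 4-gon: [(0, 12.0635) (0, 0) (11, 0) (11, 8.9664)]
12. shoelace: 115.6645

Area of P9's cell: 115.6645 (4 vertices)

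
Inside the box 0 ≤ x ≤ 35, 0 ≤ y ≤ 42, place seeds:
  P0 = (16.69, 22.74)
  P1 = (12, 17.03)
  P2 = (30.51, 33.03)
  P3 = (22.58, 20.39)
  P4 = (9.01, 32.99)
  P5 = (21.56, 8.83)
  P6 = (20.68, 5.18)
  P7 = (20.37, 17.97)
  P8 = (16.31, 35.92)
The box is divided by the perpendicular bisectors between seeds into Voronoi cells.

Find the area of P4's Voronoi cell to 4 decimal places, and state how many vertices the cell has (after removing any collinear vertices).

1. box [0,35]×[0,42]: [(0, 0) (35, 0) (35, 42) (0, 42)]
2. ⊥bis P4·P0 via (12.85,27.865): [(0, 18.2369) (31.7151, 42) (0, 42)]  |A|=376.8242
3. ⊥bis P4·P1 via (10.505,25.01): [(0, 23.042) (8.5511, 24.6439) (31.7151, 42) (0, 42)]  |A|=356.28
4. ⊥bis P4·P2 via (19.76,33.01): [(0, 23.042) (8.5511, 24.6439) (19.7599, 33.0424) (19.7433, 42) (0, 42)]  |A|=302.6607
5. ⊥bis P4·P3 via (15.795,26.69): [(0, 23.042) (8.5511, 24.6439) (19.7599, 33.0424) (19.7433, 42) (0, 42)]  |A|=302.6607
6. ⊥bis P4·P5 via (15.285,20.91): [(0, 23.042) (8.5511, 24.6439) (19.7599, 33.0424) (19.7433, 42) (0, 42)]  |A|=302.6607
7. ⊥bis P4·P6 via (14.845,19.085): [(0, 23.042) (8.5511, 24.6439) (19.7599, 33.0424) (19.7433, 42) (0, 42)]  |A|=302.6607
8. ⊥bis P4·P7 via (14.69,25.48): [(0, 23.042) (8.5511, 24.6439) (19.7599, 33.0424) (19.7433, 42) (0, 42)]  |A|=302.6607
9. ⊥bis P4·P8 via (12.66,34.455): [(0, 23.042) (8.5511, 24.6439) (14.7374, 29.2792) (9.6317, 42) (0, 42)]  |A|=215.8205
10. canonical 5-gon: [(0, 23.042) (8.5511, 24.6439) (14.7374, 29.2792) (9.6317, 42) (0, 42)]
11. shoelace: 215.8205

Area of P4's cell: 215.8205 (5 vertices)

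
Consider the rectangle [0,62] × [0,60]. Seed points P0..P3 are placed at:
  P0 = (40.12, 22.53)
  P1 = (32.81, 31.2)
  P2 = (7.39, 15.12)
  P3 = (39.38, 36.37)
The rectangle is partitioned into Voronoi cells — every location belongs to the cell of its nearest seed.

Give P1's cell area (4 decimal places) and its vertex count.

1. box [0,62]×[0,60]: [(0, 0) (62, 0) (62, 60) (0, 60)]
2. ⊥bis P1·P0 via (36.465,26.865): [(0, 0) (4.6019, 0) (62, 48.3945) (62, 60) (0, 60)]  |A|=2331.1226
3. ⊥bis P1·P2 via (20.1,23.16): [(0, 54.935) (24.2638, 16.5777) (62, 48.3945) (62, 60) (0, 60)]  |A|=1626.513
4. ⊥bis P1·P3 via (36.095,33.785): [(0, 54.935) (24.2638, 16.5777) (39.5161, 29.4375) (15.4661, 60) (0, 60)]  |A|=784.9491
5. canonical 5-gon: [(0, 54.935) (24.2638, 16.5777) (39.5161, 29.4375) (15.4661, 60) (0, 60)]
6. shoelace: 784.9491

Area of P1's cell: 784.9491 (5 vertices)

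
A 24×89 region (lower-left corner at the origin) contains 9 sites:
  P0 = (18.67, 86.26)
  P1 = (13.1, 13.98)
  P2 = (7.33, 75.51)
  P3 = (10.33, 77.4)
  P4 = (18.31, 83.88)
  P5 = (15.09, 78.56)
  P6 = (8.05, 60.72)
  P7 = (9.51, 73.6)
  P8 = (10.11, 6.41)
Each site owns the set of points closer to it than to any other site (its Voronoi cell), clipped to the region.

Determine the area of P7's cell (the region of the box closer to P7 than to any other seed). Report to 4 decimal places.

Area of P7's cell: 95.9095

1. box [0,24]×[0,89]: [(0, 0) (24, 0) (24, 89) (0, 89)]
2. ⊥bis P7·P0 via (14.09,79.93): [(0, 0) (24, 0) (24, 72.7597) (1.5544, 89) (0, 89)]  |A|=1953.7386
3. ⊥bis P7·P1 via (11.305,43.79): [(0, 43.1093) (24, 44.5544) (24, 72.7597) (1.5544, 89) (0, 89)]  |A|=901.7742
4. ⊥bis P7·P2 via (8.42,74.555): [(0, 64.9447) (0, 43.1093) (24, 44.5544) (24, 72.7597) (13.502, 80.3554)]  |A|=732.6584
5. ⊥bis P7·P3 via (9.92,75.5): [(9.3548, 75.622) (0, 64.9447) (0, 43.1093) (24, 44.5544) (24, 72.4617)]  |A|=689.8795
6. ⊥bis P7·P4 via (13.91,78.74): [(20.3154, 73.2568) (9.3548, 75.622) (0, 64.9447) (0, 43.1093) (24, 44.5544) (24, 70.1026)]  |A|=685.5335
7. ⊥bis P7·P5 via (12.3,76.08): [(13.5028, 74.7269) (9.3548, 75.622) (0, 64.9447) (0, 43.1093) (24, 44.5544) (24, 62.9175)]  |A|=639.7858
8. ⊥bis P7·P6 via (8.78,67.16): [(21.5117, 65.7168) (13.5028, 74.7269) (9.3548, 75.622) (2.5588, 67.8652)]  |A|=95.9095
9. ⊥bis P7·P8 via (9.81,40.005): [(21.5117, 65.7168) (13.5028, 74.7269) (9.3548, 75.622) (2.5588, 67.8652)]  |A|=95.9095
10. canonical 4-gon: [(21.5117, 65.7168) (13.5028, 74.7269) (9.3548, 75.622) (2.5588, 67.8652)]
11. shoelace: 95.9095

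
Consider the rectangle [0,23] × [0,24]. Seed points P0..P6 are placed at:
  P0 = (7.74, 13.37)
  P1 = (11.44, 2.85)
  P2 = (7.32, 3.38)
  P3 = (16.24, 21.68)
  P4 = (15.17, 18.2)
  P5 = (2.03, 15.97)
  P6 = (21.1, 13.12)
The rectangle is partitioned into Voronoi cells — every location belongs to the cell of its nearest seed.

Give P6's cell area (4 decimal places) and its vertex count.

1. box [0,23]×[0,24]: [(0, 0) (23, 0) (23, 24) (0, 24)]
2. ⊥bis P6·P0 via (14.42,13.245): [(14.1722, 0) (23, 0) (23, 24) (14.6213, 24)]  |A|=206.4791
3. ⊥bis P6·P1 via (16.27,7.985): [(14.3553, 9.786) (23, 1.6547) (23, 24) (14.6213, 24)]  |A|=156.1321
4. ⊥bis P6·P2 via (14.21,8.25): [(14.3553, 9.786) (23, 1.6547) (23, 24) (14.6213, 24)]  |A|=156.1321
5. ⊥bis P6·P3 via (18.67,17.4): [(14.4529, 15.0057) (14.3553, 9.786) (23, 1.6547) (23, 19.8584)]  |A|=100.7525
6. ⊥bis P6·P4 via (18.135,15.66): [(20.5305, 18.4563) (14.3832, 11.2805) (14.3553, 9.786) (23, 1.6547) (23, 19.8584)]  |A|=89.5526
7. ⊥bis P6·P5 via (11.565,14.545): [(20.5305, 18.4563) (14.3832, 11.2805) (14.3553, 9.786) (23, 1.6547) (23, 19.8584)]  |A|=89.5526
8. canonical 5-gon: [(20.5305, 18.4563) (14.3832, 11.2805) (14.3553, 9.786) (23, 1.6547) (23, 19.8584)]
9. shoelace: 89.5526

Area of P6's cell: 89.5526 (5 vertices)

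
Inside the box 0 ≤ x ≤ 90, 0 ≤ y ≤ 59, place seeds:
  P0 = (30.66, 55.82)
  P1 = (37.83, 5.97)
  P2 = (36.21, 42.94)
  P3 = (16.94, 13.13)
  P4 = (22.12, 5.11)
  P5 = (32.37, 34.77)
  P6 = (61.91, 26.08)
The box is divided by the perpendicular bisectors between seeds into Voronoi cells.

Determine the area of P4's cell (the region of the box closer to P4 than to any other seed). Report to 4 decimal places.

Area of P4's cell: 192.8998

1. box [0,90]×[0,59]: [(0, 0) (90, 0) (90, 59) (0, 59)]
2. ⊥bis P4·P0 via (26.39,30.465): [(0, 34.9093) (0, 0) (90, 0) (90, 19.7525)]  |A|=2459.7824
3. ⊥bis P4·P1 via (29.975,5.54): [(28.6312, 30.0876) (0, 34.9093) (0, 0) (30.2783, 0)]  |A|=955.2475
4. ⊥bis P4·P2 via (29.165,24.025): [(28.9589, 24.1018) (0, 34.8877) (0, 0) (30.2783, 0)]  |A|=870.034
5. ⊥bis P4·P3 via (19.53,9.12): [(29.429, 15.5136) (5.4098, 0) (30.2783, 0)]  |A|=192.8998
6. ⊥bis P4·P5 via (27.245,19.94): [(29.429, 15.5136) (5.4098, 0) (30.2783, 0)]  |A|=192.8998
7. ⊥bis P4·P6 via (42.015,15.595): [(29.429, 15.5136) (5.4098, 0) (30.2783, 0)]  |A|=192.8998
8. canonical 3-gon: [(29.429, 15.5136) (5.4098, 0) (30.2783, 0)]
9. shoelace: 192.8998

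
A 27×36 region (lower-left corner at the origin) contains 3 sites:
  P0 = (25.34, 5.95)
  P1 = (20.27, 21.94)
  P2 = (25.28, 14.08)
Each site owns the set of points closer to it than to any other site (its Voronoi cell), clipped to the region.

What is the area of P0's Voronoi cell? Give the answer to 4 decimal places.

1. box [0,27]×[0,36]: [(0, 0) (27, 0) (27, 36) (0, 36)]
2. ⊥bis P0·P1 via (22.805,13.945): [(0, 6.7141) (0, 0) (27, 0) (27, 15.2751)]  |A|=296.8551
3. ⊥bis P0·P2 via (25.31,10.015): [(10.0553, 9.9024) (0, 6.7141) (0, 0) (27, 0) (27, 10.0275)]  |A|=252.3953
4. canonical 5-gon: [(10.0553, 9.9024) (0, 6.7141) (0, 0) (27, 0) (27, 10.0275)]
5. shoelace: 252.3953

Area of P0's cell: 252.3953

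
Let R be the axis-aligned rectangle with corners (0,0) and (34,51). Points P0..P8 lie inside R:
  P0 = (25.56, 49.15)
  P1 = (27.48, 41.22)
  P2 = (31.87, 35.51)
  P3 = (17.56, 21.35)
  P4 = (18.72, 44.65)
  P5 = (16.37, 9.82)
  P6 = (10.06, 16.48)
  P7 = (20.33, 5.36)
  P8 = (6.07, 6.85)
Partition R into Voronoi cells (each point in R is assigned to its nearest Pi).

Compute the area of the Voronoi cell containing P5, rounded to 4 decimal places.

1. box [0,34]×[0,51]: [(0, 0) (34, 0) (34, 51) (0, 51)]
2. ⊥bis P5·P0 via (20.965,29.485): [(0, 34.3838) (0, 0) (34, 0) (34, 26.4392)]  |A|=1033.9902
3. ⊥bis P5·P1 via (21.925,25.52): [(0, 33.2775) (0, 0) (34, 0) (34, 21.2476)]  |A|=926.9274
4. ⊥bis P5·P2 via (24.12,22.665): [(15.7908, 27.6904) (0, 33.2775) (0, 0) (34, 0) (34, 16.7039)]  |A|=885.559
5. ⊥bis P5·P3 via (16.965,15.585): [(0, 17.3359) (0, 0) (34, 0) (34, 13.8268)]  |A|=529.7672
6. ⊥bis P5·P4 via (17.545,27.235): [(0, 17.3359) (0, 0) (34, 0) (34, 13.8268)]  |A|=529.7672
7. ⊥bis P5·P6 via (13.215,13.15): [(15.901, 15.6948) (0, 0.6295) (0, 0) (34, 0) (34, 13.8268)]  |A|=396.9427
8. ⊥bis P5·P7 via (18.35,7.59): [(26.2726, 14.6244) (15.901, 15.6948) (0, 0.6295) (0, 0) (9.8017, 0)]  |A|=166.5769
9. ⊥bis P5·P8 via (11.22,8.335): [(12.8444, 2.7016) (26.2726, 14.6244) (15.901, 15.6948) (10.5576, 10.6322)]  |A|=95.9928
10. canonical 4-gon: [(12.8444, 2.7016) (26.2726, 14.6244) (15.901, 15.6948) (10.5576, 10.6322)]
11. shoelace: 95.9928

Area of P5's cell: 95.9928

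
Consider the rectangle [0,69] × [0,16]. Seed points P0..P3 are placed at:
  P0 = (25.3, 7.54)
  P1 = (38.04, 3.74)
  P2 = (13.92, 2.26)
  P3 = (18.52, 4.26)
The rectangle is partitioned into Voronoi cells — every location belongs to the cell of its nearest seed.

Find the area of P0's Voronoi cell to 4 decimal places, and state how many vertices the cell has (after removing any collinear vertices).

Area of P0's cell: 183.6777 (4 vertices)

1. box [0,69]×[0,16]: [(0, 0) (69, 0) (69, 16) (0, 16)]
2. ⊥bis P0·P1 via (31.67,5.64): [(0, 0) (29.9877, 0) (34.7601, 16) (0, 16)]  |A|=517.9828
3. ⊥bis P0·P2 via (19.61,4.9): [(21.8835, 0) (29.9877, 0) (34.7601, 16) (14.4599, 16)]  |A|=227.2358
4. ⊥bis P0·P3 via (21.91,5.9): [(24.7643, 0) (29.9877, 0) (34.7601, 16) (17.0239, 16)]  |A|=183.6777
5. canonical 4-gon: [(24.7643, 0) (29.9877, 0) (34.7601, 16) (17.0239, 16)]
6. shoelace: 183.6777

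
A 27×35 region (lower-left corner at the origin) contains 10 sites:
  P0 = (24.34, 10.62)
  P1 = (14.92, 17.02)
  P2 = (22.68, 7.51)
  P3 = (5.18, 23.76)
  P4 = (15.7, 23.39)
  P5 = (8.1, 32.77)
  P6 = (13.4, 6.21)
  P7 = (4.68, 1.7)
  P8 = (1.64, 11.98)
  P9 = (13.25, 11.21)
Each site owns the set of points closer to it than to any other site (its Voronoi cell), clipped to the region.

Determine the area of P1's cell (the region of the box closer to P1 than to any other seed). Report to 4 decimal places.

1. box [0,27]×[0,35]: [(0, 0) (27, 0) (27, 35) (0, 35)]
2. ⊥bis P1·P0 via (19.63,13.82): [(0, 0) (10.2406, 0) (27, 24.6677) (27, 35) (0, 35)]  |A|=738.2921
3. ⊥bis P1·P2 via (18.8,12.265): [(0, 0) (3.7691, 0) (18.2918, 11.8503) (27, 24.6677) (27, 35) (0, 35)]  |A|=699.9472
4. ⊥bis P1·P3 via (10.05,20.39): [(0, 5.8667) (0, 0) (3.7691, 0) (18.2918, 11.8503) (27, 24.6677) (27, 35) (20.16, 35)]  |A|=406.2836
5. ⊥bis P1·P4 via (15.31,20.205): [(10.3429, 20.8132) (0, 5.8667) (0, 0) (3.7691, 0) (18.2918, 11.8503) (23.303, 19.2263)]  |A|=233.5171
6. ⊥bis P1·P5 via (11.51,24.895): [(10.3429, 20.8132) (0, 5.8667) (0, 0) (3.7691, 0) (18.2918, 11.8503) (23.303, 19.2263)]  |A|=233.5171
7. ⊥bis P1·P6 via (14.16,11.615): [(10.3429, 20.8132) (4.8807, 12.9198) (17.4385, 11.154) (18.2918, 11.8503) (23.303, 19.2263)]  |A|=112.7493
8. ⊥bis P1·P7 via (9.8,9.36): [(10.3429, 20.8132) (4.8807, 12.9198) (17.4385, 11.154) (18.2918, 11.8503) (23.303, 19.2263)]  |A|=112.7493
9. ⊥bis P1·P8 via (8.28,14.5): [(10.3429, 20.8132) (7.4633, 16.6519) (9.1052, 12.3258) (17.4385, 11.154) (18.2918, 11.8503) (23.303, 19.2263)]  |A|=104.099
10. ⊥bis P1·P9 via (14.085,14.115): [(10.3429, 20.8132) (7.4633, 16.6519) (7.7332, 15.9407) (18.8917, 12.7334) (23.303, 19.2263)]  |A|=78.5303
11. canonical 5-gon: [(10.3429, 20.8132) (7.4633, 16.6519) (7.7332, 15.9407) (18.8917, 12.7334) (23.303, 19.2263)]
12. shoelace: 78.5303

Area of P1's cell: 78.5303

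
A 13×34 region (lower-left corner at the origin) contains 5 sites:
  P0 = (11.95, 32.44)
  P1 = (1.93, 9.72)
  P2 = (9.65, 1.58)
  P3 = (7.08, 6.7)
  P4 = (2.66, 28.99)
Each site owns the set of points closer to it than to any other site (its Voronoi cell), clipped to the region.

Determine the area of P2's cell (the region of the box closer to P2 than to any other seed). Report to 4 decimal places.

Area of P2's cell: 41.6536

1. box [0,13]×[0,34]: [(0, 0) (13, 0) (13, 34) (0, 34)]
2. ⊥bis P2·P0 via (10.8,17.01): [(0, 17.8149) (0, 0) (13, 0) (13, 16.846)]  |A|=225.2962
3. ⊥bis P2·P1 via (5.79,5.65): [(0, 0.1587) (0, 0) (13, 0) (13, 12.488)]  |A|=82.2038
4. ⊥bis P2·P3 via (8.365,4.14): [(0.1172, 0) (13, 0) (13, 6.4666)]  |A|=41.6536
5. ⊥bis P2·P4 via (6.155,15.285): [(0.1172, 0) (13, 0) (13, 6.4666)]  |A|=41.6536
6. canonical 3-gon: [(0.1172, 0) (13, 0) (13, 6.4666)]
7. shoelace: 41.6536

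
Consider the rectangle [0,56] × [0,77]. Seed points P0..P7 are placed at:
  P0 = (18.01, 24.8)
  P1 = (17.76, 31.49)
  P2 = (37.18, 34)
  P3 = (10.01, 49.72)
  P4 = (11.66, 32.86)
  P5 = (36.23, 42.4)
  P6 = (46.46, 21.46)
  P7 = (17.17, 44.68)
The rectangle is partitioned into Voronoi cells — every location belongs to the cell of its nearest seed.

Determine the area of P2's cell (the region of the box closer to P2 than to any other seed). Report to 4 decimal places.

Area of P2's cell: 289.2423

1. box [0,56]×[0,77]: [(0, 0) (56, 0) (56, 77) (0, 77)]
2. ⊥bis P2·P0 via (27.595,29.4): [(41.7045, 0) (56, 0) (56, 77) (4.751, 77)]  |A|=2523.4625
3. ⊥bis P2·P1 via (27.47,32.745): [(28.0156, 28.5236) (41.7045, 0) (56, 0) (56, 77) (21.7501, 77)]  |A|=2111.4335
4. ⊥bis P2·P3 via (23.595,41.86): [(25.7995, 45.6701) (28.0156, 28.5236) (41.7045, 0) (56, 0) (56, 77) (43.9263, 77)]  |A|=1764.0453
5. ⊥bis P2·P4 via (24.42,33.43): [(25.7995, 45.6701) (28.0156, 28.5236) (41.7045, 0) (56, 0) (56, 77) (43.9263, 77)]  |A|=1764.0453
6. ⊥bis P2·P5 via (36.705,38.2): [(26.9082, 37.092) (28.0156, 28.5236) (41.7045, 0) (56, 0) (56, 40.3822)]  |A|=895.3718
7. ⊥bis P2·P6 via (41.82,27.73): [(26.9082, 37.092) (28.0156, 28.5236) (31.9145, 20.3996) (56, 38.2237) (56, 40.3822)]  |A|=289.2423
8. ⊥bis P2·P7 via (27.175,39.34): [(26.9082, 37.092) (28.0156, 28.5236) (31.9145, 20.3996) (56, 38.2237) (56, 40.3822)]  |A|=289.2423
9. canonical 5-gon: [(26.9082, 37.092) (28.0156, 28.5236) (31.9145, 20.3996) (56, 38.2237) (56, 40.3822)]
10. shoelace: 289.2423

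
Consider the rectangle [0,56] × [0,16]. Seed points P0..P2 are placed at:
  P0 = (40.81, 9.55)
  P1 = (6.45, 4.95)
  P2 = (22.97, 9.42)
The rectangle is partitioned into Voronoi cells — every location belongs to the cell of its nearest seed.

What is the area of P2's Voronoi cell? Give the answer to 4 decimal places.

1. box [0,56]×[0,16]: [(0, 0) (56, 0) (56, 16) (0, 16)]
2. ⊥bis P2·P0 via (31.89,9.485): [(0, 0) (31.9591, 0) (31.8425, 16) (0, 16)]  |A|=510.4131
3. ⊥bis P2·P1 via (14.71,7.185): [(16.6541, 0) (31.9591, 0) (31.8425, 16) (12.3248, 16)]  |A|=278.5815
4. canonical 4-gon: [(16.6541, 0) (31.9591, 0) (31.8425, 16) (12.3248, 16)]
5. shoelace: 278.5815

Area of P2's cell: 278.5815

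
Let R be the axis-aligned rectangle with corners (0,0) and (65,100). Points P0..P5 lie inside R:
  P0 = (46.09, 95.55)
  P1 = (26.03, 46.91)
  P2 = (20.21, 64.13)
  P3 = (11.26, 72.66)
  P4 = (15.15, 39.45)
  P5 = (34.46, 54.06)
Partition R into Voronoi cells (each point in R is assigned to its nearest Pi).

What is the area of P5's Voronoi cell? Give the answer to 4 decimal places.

1. box [0,65]×[0,100]: [(0, 0) (65, 0) (65, 100) (0, 100)]
2. ⊥bis P5·P0 via (40.275,74.805): [(0, 86.0944) (0, 0) (65, 0) (65, 67.8744)]  |A|=5003.9859
3. ⊥bis P5·P1 via (30.245,50.485): [(0.0557, 86.0788) (65, 9.5081) (65, 67.8744)]  |A|=1895.2773
4. ⊥bis P5·P2 via (27.335,59.095): [(38.7407, 75.2351) (25.3385, 56.2698) (65, 9.5081) (65, 67.8744)]  |A|=1455.7776
5. ⊥bis P5·P3 via (22.86,63.36): [(38.7407, 75.2351) (25.3385, 56.2698) (65, 9.5081) (65, 67.8744)]  |A|=1455.7776
6. ⊥bis P5·P4 via (24.805,46.755): [(38.7407, 75.2351) (25.3385, 56.2698) (65, 9.5081) (65, 67.8744)]  |A|=1455.7776
7. canonical 4-gon: [(38.7407, 75.2351) (25.3385, 56.2698) (65, 9.5081) (65, 67.8744)]
8. shoelace: 1455.7776

Area of P5's cell: 1455.7776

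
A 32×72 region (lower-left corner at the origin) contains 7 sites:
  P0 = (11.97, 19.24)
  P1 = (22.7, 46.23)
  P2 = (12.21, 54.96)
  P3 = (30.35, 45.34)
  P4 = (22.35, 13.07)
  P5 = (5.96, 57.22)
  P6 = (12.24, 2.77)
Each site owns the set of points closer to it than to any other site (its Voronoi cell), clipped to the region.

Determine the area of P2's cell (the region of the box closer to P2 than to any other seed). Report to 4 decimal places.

Area of P2's cell: 415.9483

1. box [0,32]×[0,72]: [(0, 0) (32, 0) (32, 72) (0, 72)]
2. ⊥bis P2·P0 via (12.09,37.1): [(0, 37.1812) (32, 36.9662) (32, 72) (0, 72)]  |A|=1117.6407
3. ⊥bis P2·P1 via (17.455,50.595): [(0, 37.1812) (6.2568, 37.1392) (32, 68.0723) (32, 72) (0, 72)]  |A|=717.2553
4. ⊥bis P2·P3 via (21.28,50.15): [(0, 37.1812) (6.2568, 37.1392) (28.6495, 64.0464) (32, 70.3642) (32, 72) (0, 72)]  |A|=713.4158
5. ⊥bis P2·P4 via (17.28,34.015): [(0, 37.1812) (6.2568, 37.1392) (28.6495, 64.0464) (32, 70.3642) (32, 72) (0, 72)]  |A|=713.4158
6. ⊥bis P2·P5 via (9.085,56.09): [(2.2421, 37.1662) (6.2568, 37.1392) (28.6495, 64.0464) (32, 70.3642) (32, 72) (14.8381, 72)]  |A|=415.9483
7. ⊥bis P2·P6 via (12.225,28.865): [(2.2421, 37.1662) (6.2568, 37.1392) (28.6495, 64.0464) (32, 70.3642) (32, 72) (14.8381, 72)]  |A|=415.9483
8. canonical 6-gon: [(2.2421, 37.1662) (6.2568, 37.1392) (28.6495, 64.0464) (32, 70.3642) (32, 72) (14.8381, 72)]
9. shoelace: 415.9483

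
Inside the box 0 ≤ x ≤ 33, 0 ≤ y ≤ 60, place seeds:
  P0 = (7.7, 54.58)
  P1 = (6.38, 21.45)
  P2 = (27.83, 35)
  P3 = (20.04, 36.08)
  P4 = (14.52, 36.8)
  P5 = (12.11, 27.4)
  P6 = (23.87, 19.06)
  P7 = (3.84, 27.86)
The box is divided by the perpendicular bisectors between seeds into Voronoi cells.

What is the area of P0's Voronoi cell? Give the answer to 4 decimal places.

Area of P0's cell: 367.7261

1. box [0,33]×[0,60]: [(0, 0) (33, 0) (33, 60) (0, 60)]
2. ⊥bis P0·P1 via (7.04,38.015): [(0, 38.2955) (33, 36.9807) (33, 60) (0, 60)]  |A|=737.9432
3. ⊥bis P0·P2 via (17.765,44.79): [(0, 38.2955) (11.0208, 37.8564) (32.5594, 60) (0, 60)]  |A|=480.0925
4. ⊥bis P0·P3 via (13.87,45.33): [(0, 38.2955) (3.1366, 38.1705) (26.4562, 53.7253) (32.5594, 60) (0, 60)]  |A|=415.1108
5. ⊥bis P0·P4 via (11.11,45.69): [(0, 41.4285) (18.875, 48.6685) (26.4562, 53.7253) (32.5594, 60) (0, 60)]  |A|=368.0961
6. ⊥bis P0·P5 via (9.905,40.99): [(0, 41.4285) (18.875, 48.6685) (26.4562, 53.7253) (32.5594, 60) (0, 60)]  |A|=368.0961
7. ⊥bis P0·P6 via (15.785,36.82): [(0, 41.4285) (18.875, 48.6685) (26.4562, 53.7253) (32.5594, 60) (0, 60)]  |A|=368.0961
8. ⊥bis P0·P7 via (5.77,41.22): [(0, 42.0535) (1.1838, 41.8825) (18.875, 48.6685) (26.4562, 53.7253) (32.5594, 60) (0, 60)]  |A|=367.7261
9. canonical 6-gon: [(0, 42.0535) (1.1838, 41.8825) (18.875, 48.6685) (26.4562, 53.7253) (32.5594, 60) (0, 60)]
10. shoelace: 367.7261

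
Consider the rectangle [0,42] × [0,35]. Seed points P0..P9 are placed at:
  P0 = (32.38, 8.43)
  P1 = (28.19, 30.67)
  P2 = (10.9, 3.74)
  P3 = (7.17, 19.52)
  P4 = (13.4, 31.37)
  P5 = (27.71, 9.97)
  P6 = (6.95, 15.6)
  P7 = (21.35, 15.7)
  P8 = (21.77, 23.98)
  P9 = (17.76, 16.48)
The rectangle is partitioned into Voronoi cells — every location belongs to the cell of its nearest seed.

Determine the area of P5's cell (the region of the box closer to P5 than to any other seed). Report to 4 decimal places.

1. box [0,42]×[0,35]: [(0, 0) (42, 0) (42, 35) (0, 35)]
2. ⊥bis P5·P0 via (30.045,9.2): [(0, 0) (27.0112, 0) (38.5529, 35) (0, 35)]  |A|=1147.3716
3. ⊥bis P5·P1 via (27.95,20.32): [(0, 20.9681) (0, 0) (27.0112, 0) (33.6683, 20.1874)]  |A|=625.6226
4. ⊥bis P5·P2 via (19.305,6.855): [(14.1965, 20.6389) (21.8456, 0) (27.0112, 0) (33.6683, 20.1874)]  |A|=251.3513
5. ⊥bis P5·P3 via (17.44,14.745): [(20.1165, 20.5016) (16.8506, 13.4774) (21.8456, 0) (27.0112, 0) (33.6683, 20.1874)]  |A|=230.3354
6. ⊥bis P5·P4 via (20.555,20.67): [(20.297, 20.4975) (20.0323, 20.3205) (16.8506, 13.4774) (21.8456, 0) (27.0112, 0) (33.6683, 20.1874)]  |A|=230.3188
7. ⊥bis P5·P6 via (17.33,12.785): [(20.297, 20.4975) (20.0323, 20.3205) (18.4516, 16.9207) (17.2359, 12.438) (21.8456, 0) (27.0112, 0) (33.6683, 20.1874)]  |A|=228.8236
8. ⊥bis P5·P7 via (24.53,12.835): [(31.2055, 20.2445) (19.2576, 6.9829) (21.8456, 0) (27.0112, 0) (33.6683, 20.1874)]  |A|=136.2115
9. ⊥bis P5·P8 via (24.74,16.975): [(32.3868, 20.2171) (30.4355, 19.3898) (19.2576, 6.9829) (21.8456, 0) (27.0112, 0) (33.6683, 20.1874)]  |A|=135.6962
10. ⊥bis P5·P9 via (22.735,13.225): [(32.3868, 20.2171) (30.4355, 19.3898) (19.2576, 6.9829) (21.8456, 0) (27.0112, 0) (33.6683, 20.1874)]  |A|=135.6962
11. canonical 6-gon: [(32.3868, 20.2171) (30.4355, 19.3898) (19.2576, 6.9829) (21.8456, 0) (27.0112, 0) (33.6683, 20.1874)]
12. shoelace: 135.6962

Area of P5's cell: 135.6962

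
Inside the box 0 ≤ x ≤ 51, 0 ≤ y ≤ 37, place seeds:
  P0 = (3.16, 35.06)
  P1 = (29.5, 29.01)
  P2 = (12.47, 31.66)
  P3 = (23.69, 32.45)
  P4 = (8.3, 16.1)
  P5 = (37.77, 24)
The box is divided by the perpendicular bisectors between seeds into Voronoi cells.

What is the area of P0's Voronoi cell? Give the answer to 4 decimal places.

1. box [0,51]×[0,37]: [(0, 0) (51, 0) (51, 37) (0, 37)]
2. ⊥bis P0·P1 via (16.33,32.035): [(0, 0) (8.9719, 0) (17.4704, 37) (0, 37)]  |A|=489.1831
3. ⊥bis P0·P2 via (7.815,33.36): [(0, 11.9607) (9.1443, 37) (0, 37)]  |A|=114.4838
4. ⊥bis P0·P3 via (13.425,33.755): [(0, 11.9607) (9.1443, 37) (0, 37)]  |A|=114.4838
5. ⊥bis P0·P4 via (5.73,25.58): [(0, 24.0266) (4.8907, 25.3525) (9.1443, 37) (0, 37)]  |A|=84.9786
6. ⊥bis P0·P5 via (20.465,29.53): [(0, 24.0266) (4.8907, 25.3525) (9.1443, 37) (0, 37)]  |A|=84.9786
7. canonical 4-gon: [(0, 24.0266) (4.8907, 25.3525) (9.1443, 37) (0, 37)]
8. shoelace: 84.9786

Area of P0's cell: 84.9786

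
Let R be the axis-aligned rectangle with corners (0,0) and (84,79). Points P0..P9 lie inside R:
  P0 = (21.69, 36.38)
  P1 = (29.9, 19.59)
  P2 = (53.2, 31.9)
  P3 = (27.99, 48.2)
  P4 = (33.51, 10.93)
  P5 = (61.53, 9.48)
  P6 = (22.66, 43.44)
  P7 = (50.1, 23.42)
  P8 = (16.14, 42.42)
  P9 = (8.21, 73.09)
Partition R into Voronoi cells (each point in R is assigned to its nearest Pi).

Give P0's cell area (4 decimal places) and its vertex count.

1. box [0,84]×[0,79]: [(0, 0) (84, 0) (84, 79) (0, 79)]
2. ⊥bis P0·P1 via (25.795,27.985): [(0, 15.3717) (84, 56.4462) (84, 79) (0, 79)]  |A|=3619.6486
3. ⊥bis P0·P2 via (37.445,34.14): [(0, 15.3717) (37.375, 33.6474) (43.8231, 79) (0, 79)]  |A|=2182.7975
4. ⊥bis P0·P3 via (24.84,42.29): [(0, 55.5296) (0, 15.3717) (37.375, 33.6474) (37.6342, 35.4708)]  |A|=787.36
5. ⊥bis P0·P4 via (27.6,23.655): [(0, 55.5296) (0, 15.3717) (37.375, 33.6474) (37.6342, 35.4708)]  |A|=787.36
6. ⊥bis P0·P5 via (41.61,22.93): [(0, 55.5296) (0, 15.3717) (37.375, 33.6474) (37.6342, 35.4708)]  |A|=787.36
7. ⊥bis P0·P6 via (22.175,39.91): [(31.7817, 38.5901) (0, 42.9567) (0, 15.3717) (37.375, 33.6474) (37.6342, 35.4708)]  |A|=587.566
8. ⊥bis P0·P7 via (35.895,29.9): [(31.7817, 38.5901) (0, 42.9567) (0, 15.3717) (37.375, 33.6474) (37.6342, 35.4708)]  |A|=587.566
9. ⊥bis P0·P8 via (18.915,39.4): [(31.7817, 38.5901) (19.8219, 40.2333) (0, 22.0195) (0, 15.3717) (37.375, 33.6474) (37.6342, 35.4708)]  |A|=380.0586
10. ⊥bis P0·P9 via (14.95,54.735): [(31.7817, 38.5901) (19.8219, 40.2333) (0, 22.0195) (0, 15.3717) (37.375, 33.6474) (37.6342, 35.4708)]  |A|=380.0586
11. canonical 6-gon: [(31.7817, 38.5901) (19.8219, 40.2333) (0, 22.0195) (0, 15.3717) (37.375, 33.6474) (37.6342, 35.4708)]
12. shoelace: 380.0586

Area of P0's cell: 380.0586 (6 vertices)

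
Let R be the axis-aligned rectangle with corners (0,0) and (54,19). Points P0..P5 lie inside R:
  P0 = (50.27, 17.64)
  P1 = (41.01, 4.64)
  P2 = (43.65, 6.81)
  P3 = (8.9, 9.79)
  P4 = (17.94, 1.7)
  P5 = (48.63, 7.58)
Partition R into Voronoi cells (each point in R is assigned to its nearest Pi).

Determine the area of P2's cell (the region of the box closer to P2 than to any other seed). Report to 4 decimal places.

1. box [0,54]×[0,19]: [(0, 0) (54, 0) (54, 19) (0, 19)]
2. ⊥bis P2·P0 via (46.96,12.225): [(0, 0) (54, 0) (54, 7.9217) (35.8764, 19) (0, 19)]  |A|=925.6108
3. ⊥bis P2·P1 via (42.33,5.725): [(47.0358, 0) (54, 0) (54, 7.9217) (35.8764, 19) (31.4184, 19)]  |A|=180.2965
4. ⊥bis P2·P3 via (26.275,8.3): [(47.0358, 0) (54, 0) (54, 7.9217) (35.8764, 19) (31.4184, 19)]  |A|=180.2965
5. ⊥bis P2·P4 via (30.795,4.255): [(47.0358, 0) (54, 0) (54, 7.9217) (35.8764, 19) (31.4184, 19)]  |A|=180.2965
6. ⊥bis P2·P5 via (46.14,7.195): [(47.0358, 0) (47.2525, 0) (45.1955, 13.3036) (35.8764, 19) (31.4184, 19)]  |A|=100.5402
7. canonical 5-gon: [(47.0358, 0) (47.2525, 0) (45.1955, 13.3036) (35.8764, 19) (31.4184, 19)]
8. shoelace: 100.5402

Area of P2's cell: 100.5402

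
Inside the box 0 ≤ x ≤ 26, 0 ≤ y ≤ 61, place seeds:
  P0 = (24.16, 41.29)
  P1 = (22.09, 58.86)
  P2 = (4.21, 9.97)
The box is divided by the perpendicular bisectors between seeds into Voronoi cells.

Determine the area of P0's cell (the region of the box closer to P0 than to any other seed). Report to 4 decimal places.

Area of P0's cell: 584.9302

1. box [0,26]×[0,61]: [(0, 0) (26, 0) (26, 61) (0, 61)]
2. ⊥bis P0·P1 via (23.125,50.075): [(0, 47.3505) (0, 0) (26, 0) (26, 50.4137)]  |A|=1270.9353
3. ⊥bis P0·P2 via (14.185,25.63): [(0, 47.3505) (0, 34.6655) (26, 18.1042) (26, 50.4137)]  |A|=584.9302
4. canonical 4-gon: [(0, 47.3505) (0, 34.6655) (26, 18.1042) (26, 50.4137)]
5. shoelace: 584.9302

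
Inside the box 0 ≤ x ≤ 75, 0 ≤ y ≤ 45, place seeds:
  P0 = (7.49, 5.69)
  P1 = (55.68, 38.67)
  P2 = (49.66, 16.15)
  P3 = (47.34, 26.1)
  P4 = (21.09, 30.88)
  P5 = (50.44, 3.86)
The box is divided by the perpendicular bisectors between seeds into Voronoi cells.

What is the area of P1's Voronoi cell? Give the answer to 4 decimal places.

1. box [0,75]×[0,45]: [(0, 0) (75, 0) (75, 45) (0, 45)]
2. ⊥bis P1·P0 via (31.585,22.18): [(46.7644, 0) (75, 0) (75, 45) (15.9676, 45)]  |A|=1963.53
3. ⊥bis P1·P2 via (52.67,27.41): [(22.4832, 35.4795) (75, 21.4408) (75, 45) (15.9676, 45)]  |A|=899.6371
4. ⊥bis P1·P3 via (51.51,32.385): [(63.2851, 24.5724) (75, 21.4408) (75, 45) (32.4967, 45)]  |A|=572.1166
5. ⊥bis P1·P4 via (38.385,34.775): [(36.7121, 42.2032) (63.2851, 24.5724) (75, 21.4408) (75, 45) (36.0822, 45)]  |A|=567.1026
6. ⊥bis P1·P5 via (53.06,21.265): [(36.7121, 42.2032) (63.2851, 24.5724) (75, 21.4408) (75, 45) (36.0822, 45)]  |A|=567.1026
7. canonical 5-gon: [(36.7121, 42.2032) (63.2851, 24.5724) (75, 21.4408) (75, 45) (36.0822, 45)]
8. shoelace: 567.1026

Area of P1's cell: 567.1026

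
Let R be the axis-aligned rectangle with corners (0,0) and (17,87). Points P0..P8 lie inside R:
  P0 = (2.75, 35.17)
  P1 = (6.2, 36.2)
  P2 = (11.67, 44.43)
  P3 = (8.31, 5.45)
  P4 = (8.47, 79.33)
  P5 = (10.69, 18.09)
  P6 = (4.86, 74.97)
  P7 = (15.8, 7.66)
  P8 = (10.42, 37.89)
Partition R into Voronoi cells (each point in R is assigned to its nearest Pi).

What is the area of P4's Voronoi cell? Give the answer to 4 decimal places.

Area of P4's cell: 193.2789

1. box [0,17]×[0,87]: [(0, 0) (17, 0) (17, 87) (0, 87)]
2. ⊥bis P4·P0 via (5.61,57.25): [(0, 57.9767) (17, 55.7747) (17, 87) (0, 87)]  |A|=512.1138
3. ⊥bis P4·P1 via (7.335,57.765): [(0, 58.1511) (17, 57.2563) (17, 87) (0, 87)]  |A|=498.0374
4. ⊥bis P4·P2 via (10.07,61.88): [(0, 60.9567) (17, 62.5154) (17, 87) (0, 87)]  |A|=429.4872
5. ⊥bis P4·P3 via (8.39,42.39): [(0, 60.9567) (17, 62.5154) (17, 87) (0, 87)]  |A|=429.4872
6. ⊥bis P4·P5 via (9.58,48.71): [(0, 60.9567) (17, 62.5154) (17, 87) (0, 87)]  |A|=429.4872
7. ⊥bis P4·P6 via (6.665,77.15): [(0, 82.6685) (17, 68.5928) (17, 87) (0, 87)]  |A|=193.2789
8. ⊥bis P4·P7 via (12.135,43.495): [(0, 82.6685) (17, 68.5928) (17, 87) (0, 87)]  |A|=193.2789
9. ⊥bis P4·P8 via (9.445,58.61): [(0, 82.6685) (17, 68.5928) (17, 87) (0, 87)]  |A|=193.2789
10. canonical 4-gon: [(0, 82.6685) (17, 68.5928) (17, 87) (0, 87)]
11. shoelace: 193.2789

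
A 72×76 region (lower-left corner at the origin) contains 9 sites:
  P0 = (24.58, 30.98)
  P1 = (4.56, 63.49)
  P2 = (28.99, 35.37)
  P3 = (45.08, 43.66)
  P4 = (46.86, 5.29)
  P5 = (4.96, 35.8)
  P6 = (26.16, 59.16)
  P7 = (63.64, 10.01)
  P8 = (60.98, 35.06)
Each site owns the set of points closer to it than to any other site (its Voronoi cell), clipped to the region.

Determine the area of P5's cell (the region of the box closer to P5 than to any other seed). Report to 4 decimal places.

1. box [0,72]×[0,76]: [(0, 0) (72, 0) (72, 76) (0, 76)]
2. ⊥bis P5·P0 via (14.77,33.39): [(0, 0) (6.5672, 0) (25.2379, 76) (0, 76)]  |A|=1208.5921
3. ⊥bis P5·P1 via (4.76,49.645): [(0, 49.5762) (0, 0) (6.5672, 0) (18.8132, 49.848)]  |A|=630.0237
4. ⊥bis P5·P2 via (16.975,35.585): [(17.2298, 49.8251) (0, 49.5762) (0, 0) (6.5672, 0) (17.1059, 42.8982)]  |A|=624.5411
5. ⊥bis P5·P3 via (25.02,39.73): [(17.2298, 49.8251) (0, 49.5762) (0, 0) (6.5672, 0) (17.1059, 42.8982)]  |A|=624.5411
6. ⊥bis P5·P4 via (25.91,20.545): [(17.2298, 49.8251) (0, 49.5762) (0, 0) (6.5672, 0) (17.1059, 42.8982)]  |A|=624.5411
7. ⊥bis P5·P6 via (15.56,47.48): [(17.1618, 46.0263) (13.0426, 49.7646) (0, 49.5762) (0, 0) (6.5672, 0) (17.1059, 42.8982)]  |A|=616.5898
8. ⊥bis P5·P7 via (34.3,22.905): [(17.1618, 46.0263) (13.0426, 49.7646) (0, 49.5762) (0, 0) (6.5672, 0) (17.1059, 42.8982)]  |A|=616.5898
9. ⊥bis P5·P8 via (32.97,35.43): [(17.1618, 46.0263) (13.0426, 49.7646) (0, 49.5762) (0, 0) (6.5672, 0) (17.1059, 42.8982)]  |A|=616.5898
10. canonical 6-gon: [(17.1618, 46.0263) (13.0426, 49.7646) (0, 49.5762) (0, 0) (6.5672, 0) (17.1059, 42.8982)]
11. shoelace: 616.5898

Area of P5's cell: 616.5898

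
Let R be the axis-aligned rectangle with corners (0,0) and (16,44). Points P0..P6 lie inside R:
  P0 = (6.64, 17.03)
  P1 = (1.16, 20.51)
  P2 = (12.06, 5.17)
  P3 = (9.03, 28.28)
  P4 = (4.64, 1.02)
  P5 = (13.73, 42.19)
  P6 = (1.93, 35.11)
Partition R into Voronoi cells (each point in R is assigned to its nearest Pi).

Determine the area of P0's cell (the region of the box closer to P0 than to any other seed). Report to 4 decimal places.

1. box [0,16]×[0,44]: [(0, 0) (16, 0) (16, 44) (0, 44)]
2. ⊥bis P0·P1 via (3.9,18.77): [(0, 12.6286) (0, 0) (16, 0) (16, 37.824)]  |A|=403.6211
3. ⊥bis P0·P2 via (9.35,11.1): [(0, 12.6286) (0, 6.8271) (16, 14.139) (16, 37.824)]  |A|=235.8923
4. ⊥bis P0·P3 via (7.835,22.655): [(6.5416, 22.9298) (0, 12.6286) (0, 6.8271) (16, 14.139) (16, 20.9204)]  |A|=155.9517
5. ⊥bis P0·P4 via (5.64,9.025): [(6.5416, 22.9298) (0, 12.6286) (0, 9.7296) (4.9878, 9.1065) (16, 14.139) (16, 20.9204)]  |A|=148.7132
6. ⊥bis P0·P5 via (10.185,29.61): [(6.5416, 22.9298) (0, 12.6286) (0, 9.7296) (4.9878, 9.1065) (16, 14.139) (16, 20.9204)]  |A|=148.7132
7. ⊥bis P0·P6 via (4.285,26.07): [(6.5416, 22.9298) (0, 12.6286) (0, 9.7296) (4.9878, 9.1065) (16, 14.139) (16, 20.9204)]  |A|=148.7132
8. canonical 6-gon: [(6.5416, 22.9298) (0, 12.6286) (0, 9.7296) (4.9878, 9.1065) (16, 14.139) (16, 20.9204)]
9. shoelace: 148.7132

Area of P0's cell: 148.7132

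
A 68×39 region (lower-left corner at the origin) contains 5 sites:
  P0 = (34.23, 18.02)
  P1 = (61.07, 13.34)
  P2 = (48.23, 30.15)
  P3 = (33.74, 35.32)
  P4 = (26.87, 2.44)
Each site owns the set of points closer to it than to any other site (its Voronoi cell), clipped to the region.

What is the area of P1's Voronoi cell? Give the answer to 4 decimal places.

1. box [0,68]×[0,39]: [(0, 0) (68, 0) (68, 39) (0, 39)]
2. ⊥bis P1·P0 via (47.65,15.68): [(44.9159, 0) (68, 0) (68, 39) (51.7162, 39)]  |A|=767.6729
3. ⊥bis P1·P2 via (54.65,21.745): [(47.7945, 16.5085) (44.9159, 0) (68, 0) (68, 31.9421)]  |A|=513.246
4. ⊥bis P1·P3 via (47.405,24.33): [(47.7945, 16.5085) (44.9159, 0) (68, 0) (68, 31.9421)]  |A|=513.246
5. ⊥bis P1·P4 via (43.97,7.89): [(47.7945, 16.5085) (45.4707, 3.1815) (46.4846, 0) (68, 0) (68, 31.9421)]  |A|=510.7506
6. canonical 5-gon: [(47.7945, 16.5085) (45.4707, 3.1815) (46.4846, 0) (68, 0) (68, 31.9421)]
7. shoelace: 510.7506

Area of P1's cell: 510.7506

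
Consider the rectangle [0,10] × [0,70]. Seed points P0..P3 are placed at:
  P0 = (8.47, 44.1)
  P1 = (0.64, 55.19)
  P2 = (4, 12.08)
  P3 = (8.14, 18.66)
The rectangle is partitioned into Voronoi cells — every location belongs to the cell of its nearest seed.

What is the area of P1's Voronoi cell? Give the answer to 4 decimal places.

1. box [0,10]×[0,70]: [(0, 0) (10, 0) (10, 70) (0, 70)]
2. ⊥bis P1·P0 via (4.555,49.645): [(0, 46.429) (10, 53.4894) (10, 70) (0, 70)]  |A|=200.4081
3. ⊥bis P1·P2 via (2.32,33.635): [(0, 46.429) (10, 53.4894) (10, 70) (0, 70)]  |A|=200.4081
4. ⊥bis P1·P3 via (4.39,36.925): [(0, 46.429) (10, 53.4894) (10, 70) (0, 70)]  |A|=200.4081
5. canonical 4-gon: [(0, 46.429) (10, 53.4894) (10, 70) (0, 70)]
6. shoelace: 200.4081

Area of P1's cell: 200.4081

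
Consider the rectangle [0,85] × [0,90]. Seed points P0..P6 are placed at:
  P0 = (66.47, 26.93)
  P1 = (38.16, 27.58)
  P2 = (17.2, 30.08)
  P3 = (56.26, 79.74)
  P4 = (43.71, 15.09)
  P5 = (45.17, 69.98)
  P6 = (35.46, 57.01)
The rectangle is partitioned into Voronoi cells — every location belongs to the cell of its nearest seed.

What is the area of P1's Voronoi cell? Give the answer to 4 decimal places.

Area of P1's cell: 538.5933

1. box [0,85]×[0,90]: [(0, 0) (85, 0) (85, 90) (0, 90)]
2. ⊥bis P1·P0 via (52.315,27.255): [(0, 0) (51.6892, 0) (53.7556, 90) (0, 90)]  |A|=4745.0184
3. ⊥bis P1·P2 via (27.68,28.83): [(24.2413, 0) (51.6892, 0) (53.7556, 90) (34.976, 90)]  |A|=2080.2378
4. ⊥bis P1·P3 via (47.21,53.66): [(31.3001, 59.1809) (24.2413, 0) (51.6892, 0) (52.8761, 51.6938)]  |A|=1374.3124
5. ⊥bis P1·P4 via (40.935,21.335): [(31.3001, 59.1809) (25.9942, 14.696) (52.295, 26.3829) (52.8761, 51.6938)]  |A|=829.22
6. ⊥bis P1·P5 via (41.665,48.78): [(30.284, 50.6616) (25.9942, 14.696) (52.295, 26.3829) (52.7671, 46.9445)]  |A|=679.918
7. ⊥bis P1·P6 via (36.81,42.295): [(29.2028, 41.5971) (25.9942, 14.696) (52.295, 26.3829) (52.6938, 43.7522)]  |A|=538.5933
8. canonical 4-gon: [(29.2028, 41.5971) (25.9942, 14.696) (52.295, 26.3829) (52.6938, 43.7522)]
9. shoelace: 538.5933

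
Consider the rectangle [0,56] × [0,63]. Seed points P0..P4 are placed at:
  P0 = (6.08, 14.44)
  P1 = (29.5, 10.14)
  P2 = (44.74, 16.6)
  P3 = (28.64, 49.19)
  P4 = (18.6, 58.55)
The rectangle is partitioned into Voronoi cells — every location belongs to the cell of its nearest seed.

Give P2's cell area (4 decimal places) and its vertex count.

1. box [0,56]×[0,63]: [(0, 0) (56, 0) (56, 63) (0, 63)]
2. ⊥bis P2·P0 via (25.41,15.52): [(26.2771, 0) (56, 0) (56, 63) (22.7572, 63)]  |A|=1983.4183
3. ⊥bis P2·P1 via (37.12,13.37): [(23.7705, 44.8631) (42.7873, 0) (56, 0) (56, 63) (22.7572, 63)]  |A|=1613.0685
4. ⊥bis P2·P3 via (36.69,32.895): [(30.2022, 29.6899) (42.7873, 0) (56, 0) (56, 42.4345)]  |A|=743.4987
5. ⊥bis P2·P4 via (31.67,37.575): [(30.2022, 29.6899) (42.7873, 0) (56, 0) (56, 42.4345)]  |A|=743.4987
6. canonical 4-gon: [(30.2022, 29.6899) (42.7873, 0) (56, 0) (56, 42.4345)]
7. shoelace: 743.4987

Area of P2's cell: 743.4987 (4 vertices)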